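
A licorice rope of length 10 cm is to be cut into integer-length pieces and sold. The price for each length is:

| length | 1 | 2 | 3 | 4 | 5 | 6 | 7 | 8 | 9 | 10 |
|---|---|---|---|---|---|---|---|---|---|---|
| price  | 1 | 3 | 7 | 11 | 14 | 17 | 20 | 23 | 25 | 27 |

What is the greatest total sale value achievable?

Consider every possible first cut. v[k] is the best of p[i]+v[k−i] over all sellable i≤k.
v[1] = 1
v[2] = 3
v[3] = 7
v[4] = 11
v[5] = 14
v[6] = 17
v[7] = 20
v[8] = 23
v[9] = 25  (first piece 4, then v[5]=14)
v[10] = 28  (first piece 4, then v[6]=17)
One optimal cutting: 6 + 4 → ¢17 + ¢11 = ¢28.

28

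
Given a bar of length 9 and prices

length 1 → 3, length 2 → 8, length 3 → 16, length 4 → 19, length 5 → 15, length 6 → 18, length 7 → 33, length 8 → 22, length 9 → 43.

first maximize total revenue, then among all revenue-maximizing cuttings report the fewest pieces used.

Build r[k] bottom-up: r[k] = max over allowed piece i of (p[i] + r[k−i]).
r[1] = 3
r[2] = max(3+3, 8+0) = 8
r[3] = max(3+8, 8+3, 16+0) = 16
r[4] = max(3+16, 8+8, 16+3, 19+0) = 19
r[5] = max(3+19, 8+16, 16+8, 19+3, 15+0) = 24
r[6] = max(3+24, 8+19, 16+16, 19+8, 15+3, 18+0) = 32
r[7] = max(3+32, 8+24, 16+19, …, 18+3, 33+0) = 35
r[8] = max(3+35, 8+32, 16+24, …, 33+3, 22+0) = 40
r[9] = max(3+40, 8+35, 16+32, …, 22+3, 43+0) = 48
Maximum revenue is 48.
Now minimize piece count subject to staying optimal: for each k, pieces[k] = 1 + min over i with p[i]+r[k−i]=r[k] of pieces[k−i].
pieces[6] = 2
pieces[7] = 2
pieces[8] = 3
pieces[9] = 3

3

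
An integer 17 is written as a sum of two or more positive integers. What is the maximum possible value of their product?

Let g[k] be the best product for length k (with at least one cut). For each first piece i, the rest contributes max(k−i, g[k−i]).
g[2] = 1·max(1,0) = 1·1 = 1
g[3] = max(1·2, 2·1) = 2
g[4] = max(1·3, 2·2, 3·1) = 4
g[5] = max(1·4, 2·3, 3·2, 4·1) = 6
g[6] = max(1·6, 2·4, 3·3, 4·2, 5·1) = 9
g[7] = max(1·9, 2·6, 3·4, 4·3, 5·2, 6·1) = 12
g[8] = max(1·12, 2·9, 3·6, …, 6·2, 7·1) = 18
g[9] = max(1·18, 2·12, 3·9, …, 7·2, 8·1) = 27
g[10] = max(1·27, 2·18, 3·12, …, 8·2, 9·1) = 36
g[11] = max(1·36, 2·27, 3·18, …, 9·2, 10·1) = 54
g[12] = max(1·54, 2·36, 3·27, …, 10·2, 11·1) = 81
g[13] = max(1·81, 2·54, 3·36, …, 11·2, 12·1) = 108
g[14] = max(1·108, 2·81, 3·54, …, 12·2, 13·1) = 162
g[15] = max(1·162, 2·108, 3·81, …, 13·2, 14·1) = 243
g[16] = max(1·243, 2·162, 3·108, …, 14·2, 15·1) = 324
g[17] = max(1·324, 2·243, 3·162, …, 15·2, 16·1) = 486
One optimal split: 3 + 3 + 3 + 3 + 3 + 2; product 3·3·3·3·3·2 = 486.

486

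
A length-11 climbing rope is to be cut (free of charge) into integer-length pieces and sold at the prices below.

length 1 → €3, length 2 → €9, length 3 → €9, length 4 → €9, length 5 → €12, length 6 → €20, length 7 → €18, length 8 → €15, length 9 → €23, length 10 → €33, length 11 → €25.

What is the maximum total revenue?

Build v[k] bottom-up: v[k] = max over allowed piece i of (p[i] + v[k−i]).
v[1] = 3
v[2] = max(3+3, 9+0) = 9
v[3] = max(3+9, 9+3, 9+0) = 12
v[4] = max(3+12, 9+9, 9+3, 9+0) = 18
v[5] = max(3+18, 9+12, 9+9, 9+3, 12+0) = 21
v[6] = max(3+21, 9+18, 9+12, 9+9, 12+3, 20+0) = 27
v[7] = max(3+27, 9+21, 9+18, …, 20+3, 18+0) = 30
v[8] = max(3+30, 9+27, 9+21, …, 18+3, 15+0) = 36
v[9] = max(3+36, 9+30, 9+27, …, 15+3, 23+0) = 39
v[10] = max(3+39, 9+36, 9+30, …, 23+3, 33+0) = 45
v[11] = max(3+45, 9+39, 9+36, …, 33+3, 25+0) = 48
One optimal cutting: 2 + 2 + 2 + 2 + 2 + 1 → €9 + €9 + €9 + €9 + €9 + €3 = €48.

48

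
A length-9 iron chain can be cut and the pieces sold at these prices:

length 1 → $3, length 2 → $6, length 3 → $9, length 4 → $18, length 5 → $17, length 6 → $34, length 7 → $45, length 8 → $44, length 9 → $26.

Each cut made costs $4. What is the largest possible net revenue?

47

Let net[k] be the best obtainable value from length k. For each k, try every first piece i and keep the best of price[i] + net[k−i] minus the 4 cut fee when i<k.
net[1] = 3
net[2] = max(3+3-4, 6+0) = 6
net[3] = max(3+6-4, 6+3-4, 9+0) = 9
net[4] = max(3+9-4, 6+6-4, 9+3-4, 18+0) = 18
net[5] = max(3+18-4, 6+9-4, 9+6-4, 18+3-4, 17+0) = 17
net[6] = max(3+17-4, 6+18-4, 9+9-4, 18+6-4, 17+3-4, 34+0) = 34
net[7] = max(3+34-4, 6+17-4, 9+18-4, …, 34+3-4, 45+0) = 45
net[8] = max(3+45-4, 6+34-4, 9+17-4, …, 45+3-4, 44+0) = 44
net[9] = max(3+44-4, 6+45-4, 9+34-4, …, 44+3-4, 26+0) = 47
One optimal plan: pieces 7 + 2 (1 cut) → $51 − $4 = $47.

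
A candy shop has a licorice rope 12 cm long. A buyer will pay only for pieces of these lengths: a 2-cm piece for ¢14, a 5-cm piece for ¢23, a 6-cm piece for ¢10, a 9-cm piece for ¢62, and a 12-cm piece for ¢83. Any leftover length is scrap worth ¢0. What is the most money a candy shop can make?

Let f[k] be the best obtainable value from length k. For each k, try every first piece i and keep the best of price[i] + f[k−i].
f[1] = 0
f[2] = 14
f[3] = 14
f[4] = 28  (first piece 2, then f[2]=14)
f[5] = max(14+14, 23+0) = 28
f[6] = max(14+28, 23+0, 10+0) = 42
f[7] = max(14+28, 23+14, 10+0) = 42
f[8] = max(14+42, 23+14, 10+14) = 56
f[9] = max(14+42, 23+28, 10+14, 62+0) = 62
f[10] = max(14+56, 23+28, 10+28, 62+0) = 70
f[11] = max(14+62, 23+42, 10+28, 62+14) = 76
f[12] = max(14+70, 23+42, 10+42, 62+14, 83+0) = 84
One optimal cutting: 2 + 2 + 2 + 2 + 2 + 2 → ¢84.

84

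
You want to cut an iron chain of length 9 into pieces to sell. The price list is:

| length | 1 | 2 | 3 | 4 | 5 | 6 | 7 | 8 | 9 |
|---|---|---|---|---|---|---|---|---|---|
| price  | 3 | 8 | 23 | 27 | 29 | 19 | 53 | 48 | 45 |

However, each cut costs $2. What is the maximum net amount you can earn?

65

Build net[k] bottom-up: net[k] = max over allowed piece i of (p[i] + net[k−i]) − 2 per cut.
net[1] = 3
net[2] = 8
net[3] = 23
net[4] = 27
net[5] = 29  (first piece 2, then net[3]=23)
net[6] = 44  (first piece 3, then net[3]=23)
net[7] = 53
net[8] = 54  (first piece 1, then net[7]=53)
net[9] = 65  (first piece 3, then net[6]=44)
One optimal plan: pieces 3 + 3 + 3 (2 cuts) → $69 − $4 = $65.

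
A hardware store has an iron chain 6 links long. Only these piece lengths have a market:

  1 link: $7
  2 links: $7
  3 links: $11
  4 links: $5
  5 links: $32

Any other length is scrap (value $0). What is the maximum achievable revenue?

Let best[k] be the best obtainable value from length k. For each k, try every first piece i and keep the best of price[i] + best[k−i].
best[1] = 7
best[2] = max(7+7, 7+0) = 14
best[3] = max(7+14, 7+7, 11+0) = 21
best[4] = max(7+21, 7+14, 11+7, 5+0) = 28
best[5] = max(7+28, 7+21, 11+14, 5+7, 32+0) = 35
best[6] = max(7+35, 7+28, 11+21, 5+14, 32+7) = 42
One optimal cutting: 1 + 1 + 1 + 1 + 1 + 1 → $42.

42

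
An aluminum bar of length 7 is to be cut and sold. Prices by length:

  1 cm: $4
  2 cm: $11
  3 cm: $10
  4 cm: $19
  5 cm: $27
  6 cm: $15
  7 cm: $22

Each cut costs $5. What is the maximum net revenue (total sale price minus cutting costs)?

33

Build net[k] bottom-up: net[k] = max over allowed piece i of (p[i] + net[k−i]) − 5 per cut.
net[1] = 4
net[2] = 11
net[3] = 10  (first piece 1, then net[2]=11)
net[4] = 19
net[5] = 27
net[6] = 26  (first piece 1, then net[5]=27)
net[7] = 33  (first piece 2, then net[5]=27)
One optimal plan: pieces 5 + 2 (1 cut) → $38 − $5 = $33.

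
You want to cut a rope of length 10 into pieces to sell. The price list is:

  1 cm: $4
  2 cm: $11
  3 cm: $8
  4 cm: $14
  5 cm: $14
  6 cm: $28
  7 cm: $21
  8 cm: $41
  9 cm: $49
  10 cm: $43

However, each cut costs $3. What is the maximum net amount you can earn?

50

Build v[k] bottom-up: v[k] = max over allowed piece i of (p[i] + v[k−i]) − 3 per cut.
v[1] = 4
v[2] = 11
v[3] = 12  (first piece 1, then v[2]=11)
v[4] = 19  (first piece 2, then v[2]=11)
v[5] = 20  (first piece 1, then v[4]=19)
v[6] = 28
v[7] = 29  (first piece 1, then v[6]=28)
v[8] = 41
v[9] = 49
v[10] = 50  (first piece 1, then v[9]=49)
One optimal plan: pieces 9 + 1 (1 cut) → $53 − $3 = $50.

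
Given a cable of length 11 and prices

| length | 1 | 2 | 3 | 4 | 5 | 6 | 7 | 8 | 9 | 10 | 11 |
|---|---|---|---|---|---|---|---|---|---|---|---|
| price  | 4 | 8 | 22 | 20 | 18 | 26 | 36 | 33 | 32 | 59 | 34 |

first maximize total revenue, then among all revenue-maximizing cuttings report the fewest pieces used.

Consider every possible first cut. r[k] is the best of p[i]+r[k−i] over all sellable i≤k.
r[1] = 4
r[2] = max(4+4, 8+0) = 8
r[3] = max(4+8, 8+4, 22+0) = 22
r[4] = max(4+22, 8+8, 22+4, 20+0) = 26
r[5] = max(4+26, 8+22, 22+8, 20+4, 18+0) = 30
r[6] = max(4+30, 8+26, 22+22, 20+8, 18+4, 26+0) = 44
r[7] = max(4+44, 8+30, 22+26, …, 26+4, 36+0) = 48
r[8] = max(4+48, 8+44, 22+30, …, 36+4, 33+0) = 52
r[9] = max(4+52, 8+48, 22+44, …, 33+4, 32+0) = 66
r[10] = max(4+66, 8+52, 22+48, …, 32+4, 59+0) = 70
r[11] = max(4+70, 8+66, 22+52, …, 59+4, 34+0) = 74
Maximum revenue is €74.
Now minimize piece count subject to staying optimal: for each k, pieces[k] = 1 + min over i with p[i]+r[k−i]=r[k] of pieces[k−i].
pieces[8] = 3
pieces[9] = 3
pieces[10] = 4
pieces[11] = 4

4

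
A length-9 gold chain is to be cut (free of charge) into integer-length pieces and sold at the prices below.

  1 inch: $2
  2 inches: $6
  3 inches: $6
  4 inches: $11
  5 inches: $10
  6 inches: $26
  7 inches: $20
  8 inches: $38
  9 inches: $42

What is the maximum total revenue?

42

Build R[k] bottom-up: R[k] = max over allowed piece i of (p[i] + R[k−i]).
R[1] = 2
R[2] = 6
R[3] = 8  (first piece 1, then R[2]=6)
R[4] = 12  (first piece 2, then R[2]=6)
R[5] = 14  (first piece 1, then R[4]=12)
R[6] = 26
R[7] = 28  (first piece 1, then R[6]=26)
R[8] = 38
R[9] = 42
Best is to sell the whole 9-inch piece uncut for $42.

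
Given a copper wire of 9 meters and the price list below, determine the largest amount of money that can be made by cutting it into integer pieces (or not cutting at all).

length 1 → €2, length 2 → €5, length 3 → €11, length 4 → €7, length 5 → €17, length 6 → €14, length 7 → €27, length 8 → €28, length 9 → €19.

33

Consider every possible first cut. v[k] is the best of p[i]+v[k−i] over all sellable i≤k.
v[1] = 2
v[2] = 5
v[3] = 11
v[4] = 13  (first piece 1, then v[3]=11)
v[5] = 17
v[6] = 22  (first piece 3, then v[3]=11)
v[7] = 27
v[8] = 29  (first piece 1, then v[7]=27)
v[9] = 33  (first piece 3, then v[6]=22)
One optimal cutting: 3 + 3 + 3 → €11 + €11 + €11 = €33.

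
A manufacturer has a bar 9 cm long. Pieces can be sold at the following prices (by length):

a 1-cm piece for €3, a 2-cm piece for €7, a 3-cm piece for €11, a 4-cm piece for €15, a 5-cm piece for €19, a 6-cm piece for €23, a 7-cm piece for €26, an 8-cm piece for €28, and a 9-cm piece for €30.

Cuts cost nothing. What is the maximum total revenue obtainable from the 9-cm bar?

Build v[k] bottom-up: v[k] = max over allowed piece i of (p[i] + v[k−i]).
v[1] = 3
v[2] = 7
v[3] = 11
v[4] = 15
v[5] = 19
v[6] = 23
v[7] = 26  (first piece 1, then v[6]=23)
v[8] = 30  (first piece 2, then v[6]=23)
v[9] = 34  (first piece 3, then v[6]=23)
One optimal cutting: 6 + 3 → €23 + €11 = €34.

34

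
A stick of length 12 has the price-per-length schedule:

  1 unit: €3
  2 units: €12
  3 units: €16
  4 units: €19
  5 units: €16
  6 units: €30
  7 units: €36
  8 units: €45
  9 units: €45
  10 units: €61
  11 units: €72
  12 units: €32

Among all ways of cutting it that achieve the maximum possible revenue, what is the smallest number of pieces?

Build r[k] bottom-up: r[k] = max over allowed piece i of (p[i] + r[k−i]).
r[1] = 3
r[2] = 12
r[3] = 16
r[4] = 24  (first piece 2, then r[2]=12)
r[5] = 28  (first piece 2, then r[3]=16)
r[6] = 36  (first piece 2, then r[4]=24)
r[7] = 40  (first piece 2, then r[5]=28)
r[8] = 48  (first piece 2, then r[6]=36)
r[9] = 52  (first piece 2, then r[7]=40)
r[10] = 61
r[11] = 72
r[12] = 75  (first piece 1, then r[11]=72)
Maximum revenue is €75.
Now minimize piece count subject to staying optimal: for each k, pieces[k] = 1 + min over i with p[i]+r[k−i]=r[k] of pieces[k−i].
pieces[9] = 4
pieces[10] = 1
pieces[11] = 1
pieces[12] = 2

2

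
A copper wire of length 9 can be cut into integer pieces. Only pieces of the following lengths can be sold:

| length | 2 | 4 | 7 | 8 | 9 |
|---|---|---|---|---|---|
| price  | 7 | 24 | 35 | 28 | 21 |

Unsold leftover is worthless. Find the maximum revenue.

48

Let f[k] be the best obtainable value from length k. For each k, try every first piece i and keep the best of price[i] + f[k−i].
f[1] = 0
f[2] = 7
f[3] = 7
f[4] = max(7+7, 24+0) = 24
f[5] = max(7+7, 24+0) = 24
f[6] = max(7+24, 24+7) = 31
f[7] = max(7+24, 24+7, 35+0) = 35
f[8] = max(7+31, 24+24, 35+0, 28+0) = 48
f[9] = max(7+35, 24+24, 35+7, 28+0, 21+0) = 48
One optimal cutting: pieces 4 + 4 with 1 meter of scrap → €48.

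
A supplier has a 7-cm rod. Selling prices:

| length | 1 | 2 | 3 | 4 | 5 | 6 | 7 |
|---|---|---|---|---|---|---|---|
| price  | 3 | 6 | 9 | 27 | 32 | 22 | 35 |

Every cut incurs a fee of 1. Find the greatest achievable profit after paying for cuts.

Let v[k] be the best obtainable value from length k. For each k, try every first piece i and keep the best of price[i] + v[k−i] minus the 1 cut fee when i<k.
v[1] = 3
v[2] = 6
v[3] = 9
v[4] = 27
v[5] = 32
v[6] = 34  (first piece 1, then v[5]=32)
v[7] = 37  (first piece 2, then v[5]=32)
One optimal plan: pieces 5 + 2 (1 cut) → 38 − 1 = 37.

37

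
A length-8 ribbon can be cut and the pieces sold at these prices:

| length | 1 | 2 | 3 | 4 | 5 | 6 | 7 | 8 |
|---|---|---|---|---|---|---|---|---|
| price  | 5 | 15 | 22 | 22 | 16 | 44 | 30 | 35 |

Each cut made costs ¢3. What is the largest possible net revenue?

Consider every possible first cut. net[k] is the best of p[i]+net[k−i] over all sellable i≤k, charging 3 whenever i<k.
net[1] = 5
net[2] = max(5+5-3, 15+0) = 15
net[3] = max(5+15-3, 15+5-3, 22+0) = 22
net[4] = max(5+22-3, 15+15-3, 22+5-3, 22+0) = 27
net[5] = max(5+27-3, 15+22-3, 22+15-3, 22+5-3, 16+0) = 34
net[6] = max(5+34-3, 15+27-3, 22+22-3, 22+15-3, 16+5-3, 44+0) = 44
net[7] = max(5+44-3, 15+34-3, 22+27-3, …, 44+5-3, 30+0) = 46
net[8] = max(5+46-3, 15+44-3, 22+34-3, …, 30+5-3, 35+0) = 56
One optimal plan: pieces 6 + 2 (1 cut) → ¢59 − ¢3 = ¢56.

56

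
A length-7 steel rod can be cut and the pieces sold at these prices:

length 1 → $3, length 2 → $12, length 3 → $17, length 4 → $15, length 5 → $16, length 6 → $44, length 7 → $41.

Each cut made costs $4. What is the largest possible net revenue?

43

Consider every possible first cut. v[k] is the best of p[i]+v[k−i] over all sellable i≤k, charging 4 whenever i<k.
v[1] = 3
v[2] = max(3+3-4, 12+0) = 12
v[3] = max(3+12-4, 12+3-4, 17+0) = 17
v[4] = max(3+17-4, 12+12-4, 17+3-4, 15+0) = 20
v[5] = max(3+20-4, 12+17-4, 17+12-4, 15+3-4, 16+0) = 25
v[6] = max(3+25-4, 12+20-4, 17+17-4, 15+12-4, 16+3-4, 44+0) = 44
v[7] = max(3+44-4, 12+25-4, 17+20-4, …, 44+3-4, 41+0) = 43
One optimal plan: pieces 6 + 1 (1 cut) → $47 − $4 = $43.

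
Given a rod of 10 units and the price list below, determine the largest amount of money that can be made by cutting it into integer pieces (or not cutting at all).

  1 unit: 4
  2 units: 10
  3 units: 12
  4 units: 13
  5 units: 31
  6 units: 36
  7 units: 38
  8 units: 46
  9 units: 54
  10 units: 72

Let v[k] be the best obtainable value from length k. For each k, try every first piece i and keep the best of price[i] + v[k−i].
v[1] = 4
v[2] = 10
v[3] = 14  (first piece 1, then v[2]=10)
v[4] = 20  (first piece 2, then v[2]=10)
v[5] = 31
v[6] = 36
v[7] = 41  (first piece 2, then v[5]=31)
v[8] = 46  (first piece 2, then v[6]=36)
v[9] = 54
v[10] = 72
Best is to sell the whole 10-unit piece uncut for 72.

72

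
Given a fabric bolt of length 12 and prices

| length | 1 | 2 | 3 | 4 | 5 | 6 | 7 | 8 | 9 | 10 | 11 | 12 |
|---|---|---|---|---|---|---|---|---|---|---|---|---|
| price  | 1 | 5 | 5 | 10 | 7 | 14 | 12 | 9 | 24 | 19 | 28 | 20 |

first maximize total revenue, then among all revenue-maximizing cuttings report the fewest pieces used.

3

Let r[k] be the best obtainable value from length k. For each k, try every first piece i and keep the best of price[i] + r[k−i].
r[1] = 1
r[2] = max(1+1, 5+0) = 5
r[3] = max(1+5, 5+1, 5+0) = 6
r[4] = max(1+6, 5+5, 5+1, 10+0) = 10
r[5] = max(1+10, 5+6, 5+5, 10+1, 7+0) = 11
r[6] = max(1+11, 5+10, 5+6, 10+5, 7+1, 14+0) = 15
r[7] = max(1+15, 5+11, 5+10, …, 14+1, 12+0) = 16
r[8] = max(1+16, 5+15, 5+11, …, 12+1, 9+0) = 20
r[9] = max(1+20, 5+16, 5+15, …, 9+1, 24+0) = 24
r[10] = max(1+24, 5+20, 5+16, …, 24+1, 19+0) = 25
r[11] = max(1+25, 5+24, 5+20, …, 19+1, 28+0) = 29
r[12] = max(1+29, 5+25, 5+24, …, 28+1, 20+0) = 30
Maximum revenue is $30.
Now minimize piece count subject to staying optimal: for each k, pieces[k] = 1 + min over i with p[i]+r[k−i]=r[k] of pieces[k−i].
pieces[9] = 1
pieces[10] = 2
pieces[11] = 2
pieces[12] = 3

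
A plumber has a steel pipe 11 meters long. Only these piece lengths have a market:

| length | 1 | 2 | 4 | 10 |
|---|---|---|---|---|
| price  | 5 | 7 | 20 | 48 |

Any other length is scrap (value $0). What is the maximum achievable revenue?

Let best[k] be the best obtainable value from length k. For each k, try every first piece i and keep the best of price[i] + best[k−i].
best[1] = 5
best[2] = 10  (first piece 1, then best[1]=5)
best[3] = 15  (first piece 1, then best[2]=10)
best[4] = 20  (first piece 1, then best[3]=15)
best[5] = 25  (first piece 1, then best[4]=20)
best[6] = 30  (first piece 1, then best[5]=25)
best[7] = 35  (first piece 1, then best[6]=30)
best[8] = 40  (first piece 1, then best[7]=35)
best[9] = 45  (first piece 1, then best[8]=40)
best[10] = 50  (first piece 1, then best[9]=45)
best[11] = 55  (first piece 1, then best[10]=50)
One optimal cutting: 1 + 1 + 1 + 1 + 1 + 1 + 1 + 1 + 1 + 1 + 1 → $55.

55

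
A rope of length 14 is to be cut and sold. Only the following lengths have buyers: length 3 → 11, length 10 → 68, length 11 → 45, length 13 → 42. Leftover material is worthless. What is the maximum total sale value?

Consider every possible first cut. best[k] is the best of p[i]+best[k−i] over all sellable i≤k.
best[1] = 0
best[2] = 0
best[3] = 11
best[4] = 11
best[5] = 11
best[6] = 22  (first piece 3, then best[3]=11)
best[7] = 22
best[8] = 22
best[9] = 33  (first piece 3, then best[6]=22)
best[10] = 68
best[11] = 68
best[12] = 68
best[13] = 79  (first piece 3, then best[10]=68)
best[14] = 79
One optimal cutting: pieces 10 + 3 with 1 cm of scrap → 79.

79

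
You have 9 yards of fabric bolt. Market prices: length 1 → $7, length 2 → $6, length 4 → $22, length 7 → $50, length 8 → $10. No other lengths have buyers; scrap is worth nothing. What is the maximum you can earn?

Let r[k] be the best obtainable value from length k. For each k, try every first piece i and keep the best of price[i] + r[k−i].
r[1] = 7
r[2] = 14  (first piece 1, then r[1]=7)
r[3] = 21  (first piece 1, then r[2]=14)
r[4] = 28  (first piece 1, then r[3]=21)
r[5] = 35  (first piece 1, then r[4]=28)
r[6] = 42  (first piece 1, then r[5]=35)
r[7] = 50
r[8] = 57  (first piece 1, then r[7]=50)
r[9] = 64  (first piece 1, then r[8]=57)
One optimal cutting: 7 + 1 + 1 → $64.

64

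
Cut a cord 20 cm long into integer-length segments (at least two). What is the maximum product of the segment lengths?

Fill m[k] for k=2..20: at each k try every first piece i and multiply by the better of (k−i) uncut or m[k−i].
Small cases: m[2]=1, m[3]=2, m[4]=4, m[5]=6, m[6]=9, m[7]=12, m[8]=18, m[9]=27, m[10]=36, m[11]=54, m[12]=81, m[13]=108, m[14]=162.
m[15] = 3×max(12,81) = 3×81 = 243
m[16] = 2×max(14,162) = 2×162 = 324
m[17] = 2×max(15,243) = 2×243 = 486
m[18] = 3×max(15,243) = 3×243 = 729
m[19] = 2×max(17,486) = 2×486 = 972
m[20] = 2×max(18,729) = 2×729 = 1458
One optimal split: 3 + 3 + 3 + 3 + 3 + 3 + 2; product 3×3×3×3×3×3×2 = 1458.

1458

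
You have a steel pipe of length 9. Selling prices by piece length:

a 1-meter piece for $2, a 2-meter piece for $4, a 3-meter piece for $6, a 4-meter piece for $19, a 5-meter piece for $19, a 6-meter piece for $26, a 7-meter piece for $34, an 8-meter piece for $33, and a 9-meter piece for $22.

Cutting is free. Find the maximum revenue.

Let best[k] be the best obtainable value from length k. For each k, try every first piece i and keep the best of price[i] + best[k−i].
best[1] = 2
best[2] = max(2+2, 4+0) = 4
best[3] = max(2+4, 4+2, 6+0) = 6
best[4] = max(2+6, 4+4, 6+2, 19+0) = 19
best[5] = max(2+19, 4+6, 6+4, 19+2, 19+0) = 21
best[6] = max(2+21, 4+19, 6+6, 19+4, 19+2, 26+0) = 26
best[7] = max(2+26, 4+21, 6+19, …, 26+2, 34+0) = 34
best[8] = max(2+34, 4+26, 6+21, …, 34+2, 33+0) = 38
best[9] = max(2+38, 4+34, 6+26, …, 33+2, 22+0) = 40
One optimal cutting: 4 + 4 + 1 → $19 + $19 + $2 = $40.

40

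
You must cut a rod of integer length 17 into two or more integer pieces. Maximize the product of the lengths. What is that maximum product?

486

Fill g[k] for k=2..17: at each k try every first piece i and multiply by the better of (k−i) uncut or g[k−i].
Small cases: g[2]=1, g[3]=2, g[4]=4, g[5]=6, g[6]=9, g[7]=12, g[8]=18, g[9]=27.
g[10] = max(1*27, 2*18, 3*12, …, 8*2, 9*1) = 36
g[11] = max(1*36, 2*27, 3*18, …, 9*2, 10*1) = 54
g[12] = max(1*54, 2*36, 3*27, …, 10*2, 11*1) = 81
g[13] = max(1*81, 2*54, 3*36, …, 11*2, 12*1) = 108
g[14] = max(1*108, 2*81, 3*54, …, 12*2, 13*1) = 162
g[15] = max(1*162, 2*108, 3*81, …, 13*2, 14*1) = 243
g[16] = max(1*243, 2*162, 3*108, …, 14*2, 15*1) = 324
g[17] = max(1*324, 2*243, 3*162, …, 15*2, 16*1) = 486
One optimal split: 3 + 3 + 3 + 3 + 3 + 2; product 3*3*3*3*3*2 = 486.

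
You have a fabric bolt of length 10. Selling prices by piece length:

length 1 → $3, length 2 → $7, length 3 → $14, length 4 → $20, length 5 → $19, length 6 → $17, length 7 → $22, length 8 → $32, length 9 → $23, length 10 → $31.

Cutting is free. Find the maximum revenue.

48

Let v[k] be the best obtainable value from length k. For each k, try every first piece i and keep the best of price[i] + v[k−i].
v[1] = 3
v[2] = max(3+3, 7+0) = 7
v[3] = max(3+7, 7+3, 14+0) = 14
v[4] = max(3+14, 7+7, 14+3, 20+0) = 20
v[5] = max(3+20, 7+14, 14+7, 20+3, 19+0) = 23
v[6] = max(3+23, 7+20, 14+14, 20+7, 19+3, 17+0) = 28
v[7] = max(3+28, 7+23, 14+20, …, 17+3, 22+0) = 34
v[8] = max(3+34, 7+28, 14+23, …, 22+3, 32+0) = 40
v[9] = max(3+40, 7+34, 14+28, …, 32+3, 23+0) = 43
v[10] = max(3+43, 7+40, 14+34, …, 23+3, 31+0) = 48
One optimal cutting: 4 + 3 + 3 → $20 + $14 + $14 = $48.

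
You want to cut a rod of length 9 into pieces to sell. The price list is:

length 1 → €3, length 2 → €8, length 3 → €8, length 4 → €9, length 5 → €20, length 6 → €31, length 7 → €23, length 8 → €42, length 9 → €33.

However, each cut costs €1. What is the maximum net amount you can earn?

44

Build v[k] bottom-up: v[k] = max over allowed piece i of (p[i] + v[k−i]) − 1 per cut.
v[1] = 3
v[2] = max(3+3-1, 8+0) = 8
v[3] = max(3+8-1, 8+3-1, 8+0) = 10
v[4] = max(3+10-1, 8+8-1, 8+3-1, 9+0) = 15
v[5] = max(3+15-1, 8+10-1, 8+8-1, 9+3-1, 20+0) = 20
v[6] = max(3+20-1, 8+15-1, 8+10-1, 9+8-1, 20+3-1, 31+0) = 31
v[7] = max(3+31-1, 8+20-1, 8+15-1, …, 31+3-1, 23+0) = 33
v[8] = max(3+33-1, 8+31-1, 8+20-1, …, 23+3-1, 42+0) = 42
v[9] = max(3+42-1, 8+33-1, 8+31-1, …, 42+3-1, 33+0) = 44
One optimal plan: pieces 8 + 1 (1 cut) → €45 − €1 = €44.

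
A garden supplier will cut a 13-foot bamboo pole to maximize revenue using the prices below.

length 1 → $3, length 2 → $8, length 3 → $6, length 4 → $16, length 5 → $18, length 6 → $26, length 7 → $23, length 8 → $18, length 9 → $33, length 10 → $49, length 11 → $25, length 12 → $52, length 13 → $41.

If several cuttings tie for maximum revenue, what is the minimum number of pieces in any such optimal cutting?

Build r[k] bottom-up: r[k] = max over allowed piece i of (p[i] + r[k−i]).
r[1] = 3
r[2] = max(3+3, 8+0) = 8
r[3] = max(3+8, 8+3, 6+0) = 11
r[4] = max(3+11, 8+8, 6+3, 16+0) = 16
r[5] = max(3+16, 8+11, 6+8, 16+3, 18+0) = 19
r[6] = max(3+19, 8+16, 6+11, 16+8, 18+3, 26+0) = 26
r[7] = max(3+26, 8+19, 6+16, …, 26+3, 23+0) = 29
r[8] = max(3+29, 8+26, 6+19, …, 23+3, 18+0) = 34
r[9] = max(3+34, 8+29, 6+26, …, 18+3, 33+0) = 37
r[10] = max(3+37, 8+34, 6+29, …, 33+3, 49+0) = 49
r[11] = max(3+49, 8+37, 6+34, …, 49+3, 25+0) = 52
r[12] = max(3+52, 8+49, 6+37, …, 25+3, 52+0) = 57
r[13] = max(3+57, 8+52, 6+49, …, 52+3, 41+0) = 60
Maximum revenue is $60.
Now minimize piece count subject to staying optimal: for each k, pieces[k] = 1 + min over i with p[i]+r[k−i]=r[k] of pieces[k−i].
pieces[10] = 1
pieces[11] = 2
pieces[12] = 2
pieces[13] = 3

3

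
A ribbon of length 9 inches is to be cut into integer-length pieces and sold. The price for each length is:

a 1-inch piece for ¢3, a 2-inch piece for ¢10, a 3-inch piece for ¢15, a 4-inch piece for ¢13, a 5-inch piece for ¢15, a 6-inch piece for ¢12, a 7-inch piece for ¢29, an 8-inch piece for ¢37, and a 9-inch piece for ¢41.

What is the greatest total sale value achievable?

45

Let v[k] be the best obtainable value from length k. For each k, try every first piece i and keep the best of price[i] + v[k−i].
v[1] = 3
v[2] = max(3+3, 10+0) = 10
v[3] = max(3+10, 10+3, 15+0) = 15
v[4] = max(3+15, 10+10, 15+3, 13+0) = 20
v[5] = max(3+20, 10+15, 15+10, 13+3, 15+0) = 25
v[6] = max(3+25, 10+20, 15+15, 13+10, 15+3, 12+0) = 30
v[7] = max(3+30, 10+25, 15+20, …, 12+3, 29+0) = 35
v[8] = max(3+35, 10+30, 15+25, …, 29+3, 37+0) = 40
v[9] = max(3+40, 10+35, 15+30, …, 37+3, 41+0) = 45
One optimal cutting: 3 + 2 + 2 + 2 → ¢15 + ¢10 + ¢10 + ¢10 = ¢45.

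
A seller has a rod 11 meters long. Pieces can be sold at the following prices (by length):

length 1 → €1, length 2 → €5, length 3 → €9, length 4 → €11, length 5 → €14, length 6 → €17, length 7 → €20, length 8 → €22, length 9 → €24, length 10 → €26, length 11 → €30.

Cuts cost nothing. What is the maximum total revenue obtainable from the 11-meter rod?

32

Let v[k] be the best obtainable value from length k. For each k, try every first piece i and keep the best of price[i] + v[k−i].
v[1] = 1
v[2] = 5
v[3] = 9
v[4] = 11
v[5] = 14  (first piece 2, then v[3]=9)
v[6] = 18  (first piece 3, then v[3]=9)
v[7] = 20  (first piece 3, then v[4]=11)
v[8] = 23  (first piece 2, then v[6]=18)
v[9] = 27  (first piece 3, then v[6]=18)
v[10] = 29  (first piece 3, then v[7]=20)
v[11] = 32  (first piece 2, then v[9]=27)
One optimal cutting: 3 + 3 + 3 + 2 → €9 + €9 + €9 + €5 = €32.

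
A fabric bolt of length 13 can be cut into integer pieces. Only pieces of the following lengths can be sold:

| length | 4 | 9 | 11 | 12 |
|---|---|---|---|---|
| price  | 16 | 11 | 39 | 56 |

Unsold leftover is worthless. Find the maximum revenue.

Build r[k] bottom-up: r[k] = max over allowed piece i of (p[i] + r[k−i]).
r[1] = 0
r[2] = 0
r[3] = 0
r[4] = 16
r[5] = 16
r[6] = 16
r[7] = 16
r[8] = 32  (first piece 4, then r[4]=16)
r[9] = 32
r[10] = 32
r[11] = 39
r[12] = 56
r[13] = 56
One optimal cutting: pieces 12 with 1 yard of scrap → $56.

56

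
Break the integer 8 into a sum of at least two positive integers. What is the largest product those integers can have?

Fill f[k] for k=2..8: at each k try every first piece i and multiply by the better of (k−i) uncut or f[k−i].
f[2] = 1·max(1,0) = 1·1 = 1
f[3] = max(1·2, 2·1) = 2
f[4] = max(1·3, 2·2, 3·1) = 4
f[5] = max(1·4, 2·3, 3·2, 4·1) = 6
f[6] = max(1·6, 2·4, 3·3, 4·2, 5·1) = 9
f[7] = max(1·9, 2·6, 3·4, 4·3, 5·2, 6·1) = 12
f[8] = max(1·12, 2·9, 3·6, …, 6·2, 7·1) = 18
One optimal split: 3 + 3 + 2; product 3·3·2 = 18.

18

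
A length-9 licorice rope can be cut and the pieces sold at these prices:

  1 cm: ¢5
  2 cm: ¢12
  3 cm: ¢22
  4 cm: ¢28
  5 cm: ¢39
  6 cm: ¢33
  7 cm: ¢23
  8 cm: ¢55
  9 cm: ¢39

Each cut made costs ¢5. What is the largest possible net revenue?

Build v[k] bottom-up: v[k] = max over allowed piece i of (p[i] + v[k−i]) − 5 per cut.
v[1] = 5
v[2] = 12
v[3] = 22
v[4] = 28
v[5] = 39
v[6] = 39  (first piece 1, then v[5]=39)
v[7] = 46  (first piece 2, then v[5]=39)
v[8] = 56  (first piece 3, then v[5]=39)
v[9] = 62  (first piece 4, then v[5]=39)
One optimal plan: pieces 5 + 4 (1 cut) → ¢67 − ¢5 = ¢62.

62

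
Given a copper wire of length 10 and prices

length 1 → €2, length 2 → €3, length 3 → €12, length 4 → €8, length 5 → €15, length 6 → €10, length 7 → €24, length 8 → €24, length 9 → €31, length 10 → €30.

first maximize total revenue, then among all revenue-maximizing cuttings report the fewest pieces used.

4

Consider every possible first cut. r[k] is the best of p[i]+r[k−i] over all sellable i≤k.
r[1] = 2
r[2] = 4  (first piece 1, then r[1]=2)
r[3] = 12
r[4] = 14  (first piece 1, then r[3]=12)
r[5] = 16  (first piece 1, then r[4]=14)
r[6] = 24  (first piece 3, then r[3]=12)
r[7] = 26  (first piece 1, then r[6]=24)
r[8] = 28  (first piece 1, then r[7]=26)
r[9] = 36  (first piece 3, then r[6]=24)
r[10] = 38  (first piece 1, then r[9]=36)
Maximum revenue is €38.
Now minimize piece count subject to staying optimal: for each k, pieces[k] = 1 + min over i with p[i]+r[k−i]=r[k] of pieces[k−i].
pieces[7] = 3
pieces[8] = 4
pieces[9] = 3
pieces[10] = 4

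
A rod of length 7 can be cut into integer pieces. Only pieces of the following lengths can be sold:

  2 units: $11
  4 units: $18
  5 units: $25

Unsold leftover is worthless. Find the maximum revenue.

Consider every possible first cut. best[k] is the best of p[i]+best[k−i] over all sellable i≤k.
best[1] = 0
best[2] = 11
best[3] = 11
best[4] = 22  (first piece 2, then best[2]=11)
best[5] = 25
best[6] = 33  (first piece 2, then best[4]=22)
best[7] = 36  (first piece 2, then best[5]=25)
One optimal cutting: 5 + 2 → $36.

36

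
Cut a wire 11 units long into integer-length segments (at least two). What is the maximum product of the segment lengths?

Define P[k] = max over 1≤i<k of i · max(k−i, P[k−i]); the inner max lets the remainder stay uncut if that's better.
Small cases: P[2]=1, P[3]=2, P[4]=4, P[5]=6.
P[6] = 3×max(3,2) = 3×3 = 9
P[7] = 2×max(5,6) = 2×6 = 12
P[8] = 2×max(6,9) = 2×9 = 18
P[9] = 3×max(6,9) = 3×9 = 27
P[10] = 2×max(8,18) = 2×18 = 36
P[11] = 2×max(9,27) = 2×27 = 54
One optimal split: 3 + 3 + 3 + 2; product 3×3×3×2 = 54.

54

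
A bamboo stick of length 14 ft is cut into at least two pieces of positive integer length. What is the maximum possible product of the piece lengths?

Fill prod[k] for k=2..14: at each k try every first piece i and multiply by the better of (k−i) uncut or prod[k−i].
prod[2] = 1·max(1,0) = 1·1 = 1
prod[3] = max(1·2, 2·1) = 2
prod[4] = max(1·3, 2·2, 3·1) = 4
prod[5] = max(1·4, 2·3, 3·2, 4·1) = 6
prod[6] = max(1·6, 2·4, 3·3, 4·2, 5·1) = 9
prod[7] = max(1·9, 2·6, 3·4, 4·3, 5·2, 6·1) = 12
prod[8] = max(1·12, 2·9, 3·6, …, 6·2, 7·1) = 18
prod[9] = max(1·18, 2·12, 3·9, …, 7·2, 8·1) = 27
prod[10] = max(1·27, 2·18, 3·12, …, 8·2, 9·1) = 36
prod[11] = max(1·36, 2·27, 3·18, …, 9·2, 10·1) = 54
prod[12] = max(1·54, 2·36, 3·27, …, 10·2, 11·1) = 81
prod[13] = max(1·81, 2·54, 3·36, …, 11·2, 12·1) = 108
prod[14] = max(1·108, 2·81, 3·54, …, 12·2, 13·1) = 162
One optimal split: 3 + 3 + 3 + 3 + 2; product 3·3·3·3·2 = 162.

162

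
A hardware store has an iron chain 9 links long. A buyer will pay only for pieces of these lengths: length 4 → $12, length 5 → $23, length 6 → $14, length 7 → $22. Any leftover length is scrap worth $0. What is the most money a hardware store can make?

Build r[k] bottom-up: r[k] = max over allowed piece i of (p[i] + r[k−i]).
r[1] = 0
r[2] = 0
r[3] = 0
r[4] = 12
r[5] = 23
r[6] = 23
r[7] = 23
r[8] = 24  (first piece 4, then r[4]=12)
r[9] = 35  (first piece 4, then r[5]=23)
One optimal cutting: 5 + 4 → $35.

35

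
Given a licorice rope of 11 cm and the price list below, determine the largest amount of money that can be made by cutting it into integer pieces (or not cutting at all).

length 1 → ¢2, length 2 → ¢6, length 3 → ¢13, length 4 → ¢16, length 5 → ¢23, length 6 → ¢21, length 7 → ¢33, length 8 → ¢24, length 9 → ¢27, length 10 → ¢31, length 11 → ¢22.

49

Let best[k] be the best obtainable value from length k. For each k, try every first piece i and keep the best of price[i] + best[k−i].
best[1] = 2
best[2] = max(2+2, 6+0) = 6
best[3] = max(2+6, 6+2, 13+0) = 13
best[4] = max(2+13, 6+6, 13+2, 16+0) = 16
best[5] = max(2+16, 6+13, 13+6, 16+2, 23+0) = 23
best[6] = max(2+23, 6+16, 13+13, 16+6, 23+2, 21+0) = 26
best[7] = max(2+26, 6+23, 13+16, …, 21+2, 33+0) = 33
best[8] = max(2+33, 6+26, 13+23, …, 33+2, 24+0) = 36
best[9] = max(2+36, 6+33, 13+26, …, 24+2, 27+0) = 39
best[10] = max(2+39, 6+36, 13+33, …, 27+2, 31+0) = 46
best[11] = max(2+46, 6+39, 13+36, …, 31+2, 22+0) = 49
One optimal cutting: 5 + 3 + 3 → ¢23 + ¢13 + ¢13 = ¢49.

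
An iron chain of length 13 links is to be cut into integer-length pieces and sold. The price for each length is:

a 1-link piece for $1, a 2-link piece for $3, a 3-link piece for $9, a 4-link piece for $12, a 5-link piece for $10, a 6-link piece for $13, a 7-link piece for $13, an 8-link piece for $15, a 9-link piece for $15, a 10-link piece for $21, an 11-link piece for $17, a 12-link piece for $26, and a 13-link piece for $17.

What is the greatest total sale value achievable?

Consider every possible first cut. best[k] is the best of p[i]+best[k−i] over all sellable i≤k.
best[1] = 1
best[2] = max(1+1, 3+0) = 3
best[3] = max(1+3, 3+1, 9+0) = 9
best[4] = max(1+9, 3+3, 9+1, 12+0) = 12
best[5] = max(1+12, 3+9, 9+3, 12+1, 10+0) = 13
best[6] = max(1+13, 3+12, 9+9, 12+3, 10+1, 13+0) = 18
best[7] = max(1+18, 3+13, 9+12, …, 13+1, 13+0) = 21
best[8] = max(1+21, 3+18, 9+13, …, 13+1, 15+0) = 24
best[9] = max(1+24, 3+21, 9+18, …, 15+1, 15+0) = 27
best[10] = max(1+27, 3+24, 9+21, …, 15+1, 21+0) = 30
best[11] = max(1+30, 3+27, 9+24, …, 21+1, 17+0) = 33
best[12] = max(1+33, 3+30, 9+27, …, 17+1, 26+0) = 36
best[13] = max(1+36, 3+33, 9+30, …, 26+1, 17+0) = 39
One optimal cutting: 4 + 3 + 3 + 3 → $12 + $9 + $9 + $9 = $39.

39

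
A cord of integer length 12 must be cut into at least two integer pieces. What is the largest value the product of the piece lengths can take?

81

Define prod[k] = max over 1≤i<k of i · max(k−i, prod[k−i]); the inner max lets the remainder stay uncut if that's better.
prod[2] = 1*max(1,0) = 1*1 = 1
prod[3] = 1*max(2,1) = 1*2 = 2
prod[4] = 2*max(2,1) = 2*2 = 4
prod[5] = 2*max(3,2) = 2*3 = 6
prod[6] = 3*max(3,2) = 3*3 = 9
prod[7] = 2*max(5,6) = 2*6 = 12
prod[8] = 2*max(6,9) = 2*9 = 18
prod[9] = 3*max(6,9) = 3*9 = 27
prod[10] = 2*max(8,18) = 2*18 = 36
prod[11] = 2*max(9,27) = 2*27 = 54
prod[12] = 3*max(9,27) = 3*27 = 81
One optimal split: 3 + 3 + 3 + 3; product 3*3*3*3 = 81.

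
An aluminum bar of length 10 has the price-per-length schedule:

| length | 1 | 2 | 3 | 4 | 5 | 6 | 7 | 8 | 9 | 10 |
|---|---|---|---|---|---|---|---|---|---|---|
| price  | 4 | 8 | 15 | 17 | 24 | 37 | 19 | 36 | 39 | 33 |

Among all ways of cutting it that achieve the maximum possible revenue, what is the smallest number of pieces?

3

Consider every possible first cut. r[k] is the best of p[i]+r[k−i] over all sellable i≤k.
r[1] = 4
r[2] = 8  (first piece 1, then r[1]=4)
r[3] = 15
r[4] = 19  (first piece 1, then r[3]=15)
r[5] = 24
r[6] = 37
r[7] = 41  (first piece 1, then r[6]=37)
r[8] = 45  (first piece 1, then r[7]=41)
r[9] = 52  (first piece 3, then r[6]=37)
r[10] = 56  (first piece 1, then r[9]=52)
Maximum revenue is $56.
Now minimize piece count subject to staying optimal: for each k, pieces[k] = 1 + min over i with p[i]+r[k−i]=r[k] of pieces[k−i].
pieces[7] = 2
pieces[8] = 2
pieces[9] = 2
pieces[10] = 3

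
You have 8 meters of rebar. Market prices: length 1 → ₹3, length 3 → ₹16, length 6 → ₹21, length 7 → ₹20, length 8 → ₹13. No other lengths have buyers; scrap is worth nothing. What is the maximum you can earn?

38

Consider every possible first cut. f[k] is the best of p[i]+f[k−i] over all sellable i≤k.
f[1] = 3
f[2] = 6  (first piece 1, then f[1]=3)
f[3] = 16
f[4] = 19  (first piece 1, then f[3]=16)
f[5] = 22  (first piece 1, then f[4]=19)
f[6] = 32  (first piece 3, then f[3]=16)
f[7] = 35  (first piece 1, then f[6]=32)
f[8] = 38  (first piece 1, then f[7]=35)
One optimal cutting: 3 + 3 + 1 + 1 → ₹38.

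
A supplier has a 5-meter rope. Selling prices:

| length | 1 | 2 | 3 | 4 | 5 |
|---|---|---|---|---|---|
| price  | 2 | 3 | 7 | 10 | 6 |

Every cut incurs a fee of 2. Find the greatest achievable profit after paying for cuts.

10

Let r[k] be the best obtainable value from length k. For each k, try every first piece i and keep the best of price[i] + r[k−i] minus the 2 cut fee when i<k.
r[1] = 2
r[2] = 3
r[3] = 7
r[4] = 10
r[5] = 10  (first piece 1, then r[4]=10)
One optimal plan: pieces 4 + 1 (1 cut) → 12 − 2 = 10.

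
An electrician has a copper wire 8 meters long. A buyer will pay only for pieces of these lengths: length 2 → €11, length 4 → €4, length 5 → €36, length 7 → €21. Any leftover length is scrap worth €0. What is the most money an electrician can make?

47

Let best[k] be the best obtainable value from length k. For each k, try every first piece i and keep the best of price[i] + best[k−i].
best[1] = 0
best[2] = 11
best[3] = 11
best[4] = 22  (first piece 2, then best[2]=11)
best[5] = 36
best[6] = 36
best[7] = 47  (first piece 2, then best[5]=36)
best[8] = 47
One optimal cutting: pieces 5 + 2 with 1 meter of scrap → €47.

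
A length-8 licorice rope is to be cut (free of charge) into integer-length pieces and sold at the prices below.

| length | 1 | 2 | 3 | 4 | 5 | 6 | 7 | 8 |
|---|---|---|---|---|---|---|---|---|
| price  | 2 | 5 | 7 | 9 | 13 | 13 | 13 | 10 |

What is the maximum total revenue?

Consider every possible first cut. v[k] is the best of p[i]+v[k−i] over all sellable i≤k.
v[1] = 2
v[2] = max(2+2, 5+0) = 5
v[3] = max(2+5, 5+2, 7+0) = 7
v[4] = max(2+7, 5+5, 7+2, 9+0) = 10
v[5] = max(2+10, 5+7, 7+5, 9+2, 13+0) = 13
v[6] = max(2+13, 5+10, 7+7, 9+5, 13+2, 13+0) = 15
v[7] = max(2+15, 5+13, 7+10, …, 13+2, 13+0) = 18
v[8] = max(2+18, 5+15, 7+13, …, 13+2, 10+0) = 20
One optimal cutting: 5 + 2 + 1 → ¢13 + ¢5 + ¢2 = ¢20.

20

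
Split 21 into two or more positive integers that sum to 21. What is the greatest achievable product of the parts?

Fill g[k] for k=2..21: at each k try every first piece i and multiply by the better of (k−i) uncut or g[k−i].
g[2] = 1×max(1,0) = 1×1 = 1
g[3] = max(1×2, 2×1) = 2
g[4] = max(1×3, 2×2, 3×1) = 4
g[5] = max(1×4, 2×3, 3×2, 4×1) = 6
g[6] = max(1×6, 2×4, 3×3, 4×2, 5×1) = 9
g[7] = max(1×9, 2×6, 3×4, 4×3, 5×2, 6×1) = 12
g[8] = max(1×12, 2×9, 3×6, …, 6×2, 7×1) = 18
g[9] = max(1×18, 2×12, 3×9, …, 7×2, 8×1) = 27
g[10] = max(1×27, 2×18, 3×12, …, 8×2, 9×1) = 36
g[11] = max(1×36, 2×27, 3×18, …, 9×2, 10×1) = 54
g[12] = max(1×54, 2×36, 3×27, …, 10×2, 11×1) = 81
g[13] = max(1×81, 2×54, 3×36, …, 11×2, 12×1) = 108
g[14] = max(1×108, 2×81, 3×54, …, 12×2, 13×1) = 162
g[15] = max(1×162, 2×108, 3×81, …, 13×2, 14×1) = 243
g[16] = max(1×243, 2×162, 3×108, …, 14×2, 15×1) = 324
g[17] = max(1×324, 2×243, 3×162, …, 15×2, 16×1) = 486
g[18] = max(1×486, 2×324, 3×243, …, 16×2, 17×1) = 729
g[19] = max(1×729, 2×486, 3×324, …, 17×2, 18×1) = 972
g[20] = max(1×972, 2×729, 3×486, …, 18×2, 19×1) = 1458
g[21] = max(1×1458, 2×972, 3×729, …, 19×2, 20×1) = 2187
One optimal split: 3 + 3 + 3 + 3 + 3 + 3 + 3; product 3×3×3×3×3×3×3 = 2187.

2187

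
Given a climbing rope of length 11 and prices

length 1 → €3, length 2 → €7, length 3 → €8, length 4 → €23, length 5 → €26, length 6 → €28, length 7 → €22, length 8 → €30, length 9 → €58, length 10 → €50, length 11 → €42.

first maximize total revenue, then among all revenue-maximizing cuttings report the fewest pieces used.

Let r[k] be the best obtainable value from length k. For each k, try every first piece i and keep the best of price[i] + r[k−i].
r[1] = 3
r[2] = max(3+3, 7+0) = 7
r[3] = max(3+7, 7+3, 8+0) = 10
r[4] = max(3+10, 7+7, 8+3, 23+0) = 23
r[5] = max(3+23, 7+10, 8+7, 23+3, 26+0) = 26
r[6] = max(3+26, 7+23, 8+10, 23+7, 26+3, 28+0) = 30
r[7] = max(3+30, 7+26, 8+23, …, 28+3, 22+0) = 33
r[8] = max(3+33, 7+30, 8+26, …, 22+3, 30+0) = 46
r[9] = max(3+46, 7+33, 8+30, …, 30+3, 58+0) = 58
r[10] = max(3+58, 7+46, 8+33, …, 58+3, 50+0) = 61
r[11] = max(3+61, 7+58, 8+46, …, 50+3, 42+0) = 65
Maximum revenue is €65.
Now minimize piece count subject to staying optimal: for each k, pieces[k] = 1 + min over i with p[i]+r[k−i]=r[k] of pieces[k−i].
pieces[8] = 2
pieces[9] = 1
pieces[10] = 2
pieces[11] = 2

2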